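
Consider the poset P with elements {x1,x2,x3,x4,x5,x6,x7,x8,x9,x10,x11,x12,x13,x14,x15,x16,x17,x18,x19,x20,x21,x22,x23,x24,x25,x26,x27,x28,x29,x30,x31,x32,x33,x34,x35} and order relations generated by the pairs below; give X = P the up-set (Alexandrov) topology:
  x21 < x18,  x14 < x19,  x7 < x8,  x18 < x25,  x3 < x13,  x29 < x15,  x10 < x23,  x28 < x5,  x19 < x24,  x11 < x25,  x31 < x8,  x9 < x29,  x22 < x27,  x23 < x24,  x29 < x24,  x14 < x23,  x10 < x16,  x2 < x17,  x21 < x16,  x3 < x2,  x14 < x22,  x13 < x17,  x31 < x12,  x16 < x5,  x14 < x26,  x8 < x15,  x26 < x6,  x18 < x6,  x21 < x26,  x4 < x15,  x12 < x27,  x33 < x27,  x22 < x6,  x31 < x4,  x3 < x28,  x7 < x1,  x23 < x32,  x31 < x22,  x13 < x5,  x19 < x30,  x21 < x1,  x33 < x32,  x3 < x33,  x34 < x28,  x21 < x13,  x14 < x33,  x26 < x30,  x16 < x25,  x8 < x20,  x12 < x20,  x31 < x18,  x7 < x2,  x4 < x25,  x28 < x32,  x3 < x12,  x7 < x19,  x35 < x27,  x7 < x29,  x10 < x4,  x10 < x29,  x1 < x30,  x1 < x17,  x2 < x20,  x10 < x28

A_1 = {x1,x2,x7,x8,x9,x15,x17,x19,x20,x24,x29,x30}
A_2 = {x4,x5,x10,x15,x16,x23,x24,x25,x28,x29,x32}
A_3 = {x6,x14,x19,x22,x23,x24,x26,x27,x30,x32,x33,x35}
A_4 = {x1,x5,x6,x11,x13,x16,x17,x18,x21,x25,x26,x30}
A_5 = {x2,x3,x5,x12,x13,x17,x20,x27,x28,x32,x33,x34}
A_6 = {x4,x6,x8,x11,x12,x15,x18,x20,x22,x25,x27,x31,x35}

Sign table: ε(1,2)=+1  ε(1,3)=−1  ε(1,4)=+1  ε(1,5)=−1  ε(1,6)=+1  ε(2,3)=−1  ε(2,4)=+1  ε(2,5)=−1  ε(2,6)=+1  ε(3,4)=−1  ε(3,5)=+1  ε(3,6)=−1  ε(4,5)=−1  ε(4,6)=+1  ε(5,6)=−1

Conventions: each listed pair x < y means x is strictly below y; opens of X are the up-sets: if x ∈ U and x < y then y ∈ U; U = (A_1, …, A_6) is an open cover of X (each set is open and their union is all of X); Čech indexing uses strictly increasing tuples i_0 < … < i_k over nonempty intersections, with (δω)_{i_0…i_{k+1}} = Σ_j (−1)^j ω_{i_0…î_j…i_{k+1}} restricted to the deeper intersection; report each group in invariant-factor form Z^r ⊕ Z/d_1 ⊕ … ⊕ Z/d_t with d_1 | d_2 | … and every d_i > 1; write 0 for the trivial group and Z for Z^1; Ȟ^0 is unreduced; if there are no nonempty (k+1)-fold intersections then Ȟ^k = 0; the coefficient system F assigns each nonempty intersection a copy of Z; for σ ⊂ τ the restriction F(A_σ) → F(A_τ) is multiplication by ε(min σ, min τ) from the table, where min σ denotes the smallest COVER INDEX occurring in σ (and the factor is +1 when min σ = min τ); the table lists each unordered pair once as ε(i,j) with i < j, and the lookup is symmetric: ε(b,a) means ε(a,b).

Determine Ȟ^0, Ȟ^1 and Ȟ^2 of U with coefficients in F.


nonempty intersections:
  A12={x15,x24,x29} A13={x19,x24,x30} A14={x1,x17,x30} A15={x2,x17,x20} A16={x8,x15,x20} A23={x23,x24,x32} A24={x5,x16,x25} A25={x5,x28,x32} A26={x4,x15,x25} A34={x6,x26,x30} A35={x27,x32,x33} A36={x6,x22,x27,x35} A45={x5,x13,x17} A46={x6,x11,x18,x25} A56={x12,x20,x27}
  A123={x24} A126={x15} A134={x30} A145={x17} A156={x20} A235={x32} A245={x5} A246={x25} A346={x6} A356={x27}
C dims 6,15,10; δ0: rk 5, SNF 1^5; δ1: rk 10, SNF 1^9·2
Ȟ^0: (6−5)−0=1 ⇒ Z
Ȟ^1: (15−10)−5=0 ⇒ 0
Ȟ^2: (10−0)−10=0 plus torsion [2] ⇒ Z/2

Ȟ^0(U;F) ≅ Z, Ȟ^1(U;F) ≅ 0 and Ȟ^2(U;F) ≅ Z/2


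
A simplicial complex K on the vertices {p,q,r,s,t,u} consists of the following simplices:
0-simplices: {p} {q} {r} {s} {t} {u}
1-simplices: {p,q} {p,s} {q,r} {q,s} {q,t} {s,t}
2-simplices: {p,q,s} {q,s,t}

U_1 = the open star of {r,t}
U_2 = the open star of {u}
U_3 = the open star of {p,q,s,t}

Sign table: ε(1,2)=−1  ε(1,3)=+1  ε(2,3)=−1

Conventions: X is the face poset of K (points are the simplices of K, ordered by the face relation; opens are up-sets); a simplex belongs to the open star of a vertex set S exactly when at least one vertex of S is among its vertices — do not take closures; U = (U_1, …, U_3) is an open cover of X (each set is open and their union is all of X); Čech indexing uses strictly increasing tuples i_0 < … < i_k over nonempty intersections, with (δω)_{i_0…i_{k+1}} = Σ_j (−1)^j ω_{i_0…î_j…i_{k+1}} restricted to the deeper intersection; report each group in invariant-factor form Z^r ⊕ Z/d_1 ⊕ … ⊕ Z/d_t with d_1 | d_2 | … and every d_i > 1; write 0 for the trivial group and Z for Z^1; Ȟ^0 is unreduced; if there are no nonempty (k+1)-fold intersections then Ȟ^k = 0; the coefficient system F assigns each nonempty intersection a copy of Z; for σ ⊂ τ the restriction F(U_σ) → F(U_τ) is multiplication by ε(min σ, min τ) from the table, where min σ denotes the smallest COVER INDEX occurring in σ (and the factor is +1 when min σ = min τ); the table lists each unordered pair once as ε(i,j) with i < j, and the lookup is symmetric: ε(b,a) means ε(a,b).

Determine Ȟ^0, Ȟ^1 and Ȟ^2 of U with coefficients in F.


nerve simplices:
  U1={{r},{t},{q,r},{q,t},{s,t},{q,s,t}} U2={{u}} U3={{p},{q},{s},{t},{p,q},{p,s},{q,r},{q,s},{q,t},{s,t},{p,q,s},{q,s,t}}
  U13={{t},{q,r},{q,t},{s,t},{q,s,t}}
C dims 3,1; δ0: rk 1, SNF 1^1
degree 0: 3−1−0 = 2 → Ȟ^0 ≅ Z^2
degree 1: 1−0−1 = 0 → Ȟ^1 ≅ 0
degree 2: 0−0−0 = 0 → Ȟ^2 ≅ 0

Ȟ^0 ≅ Z^2, Ȟ^1 ≅ 0, Ȟ^2 ≅ 0


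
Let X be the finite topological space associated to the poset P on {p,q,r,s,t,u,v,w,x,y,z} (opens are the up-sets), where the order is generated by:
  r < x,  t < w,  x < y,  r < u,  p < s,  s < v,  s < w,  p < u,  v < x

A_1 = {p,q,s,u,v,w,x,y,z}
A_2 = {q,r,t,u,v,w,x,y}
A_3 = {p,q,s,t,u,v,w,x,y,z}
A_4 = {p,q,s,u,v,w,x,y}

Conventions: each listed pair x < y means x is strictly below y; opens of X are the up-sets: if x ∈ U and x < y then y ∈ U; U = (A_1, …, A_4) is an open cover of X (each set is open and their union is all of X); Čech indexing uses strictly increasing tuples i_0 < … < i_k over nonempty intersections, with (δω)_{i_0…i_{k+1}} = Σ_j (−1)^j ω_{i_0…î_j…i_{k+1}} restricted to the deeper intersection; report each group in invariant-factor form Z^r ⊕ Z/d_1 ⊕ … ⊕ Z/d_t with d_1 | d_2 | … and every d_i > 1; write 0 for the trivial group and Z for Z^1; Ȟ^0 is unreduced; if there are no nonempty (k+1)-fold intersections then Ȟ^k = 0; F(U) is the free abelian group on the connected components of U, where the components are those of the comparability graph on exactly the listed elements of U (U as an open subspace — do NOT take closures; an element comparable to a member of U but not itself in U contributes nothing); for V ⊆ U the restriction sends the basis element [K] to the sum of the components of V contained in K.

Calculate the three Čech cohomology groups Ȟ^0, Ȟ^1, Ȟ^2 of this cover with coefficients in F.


nonempty intersections:
  A12={q,u,v,w,x,y} A13={p,q,s,u,v,w,x,y,z} A14={p,q,s,u,v,w,x,y} A23={q,t,u,v,w,x,y} A24={q,u,v,w,x,y} A34={p,q,s,u,v,w,x,y}
  A123={q,u,v,w,x,y} A124={q,u,v,w,x,y} A134={p,q,s,u,v,w,x,y} A234={q,u,v,w,x,y}
  A1234={q,u,v,w,x,y}
components per intersection:
  A1: {p,s,u,v,w,x,y} {q} {z}
  A2: {q} {r,u,v,x,y} {t,w}
  A3: {p,s,t,u,v,w,x,y} {q} {z}
  A4: {p,s,u,v,w,x,y} {q}
  A12: {q} {u} {v,x,y} {w}
  A13: {p,s,u,v,w,x,y} {q} {z}
  A14: {p,s,u,v,w,x,y} {q}
  A23: {q} {t,w} {u} {v,x,y}
  A24: {q} {u} {v,x,y} {w}
  A34: {p,s,u,v,w,x,y} {q}
  A123: {q} {u} {v,x,y} {w}
  A124: {q} {u} {v,x,y} {w}
  A134: {p,s,u,v,w,x,y} {q}
  A234: {q} {u} {v,x,y} {w}
  A1234: {q} {u} {v,x,y} {w}
C dims 11,19,14,4; δ0: rk 8, SNF 1^8; δ1: rk 10, SNF 1^10; δ2: rk 4, SNF 1^4
Ȟ^0: (11−8)−0=3 ⇒ Z^3
Ȟ^1: (19−10)−8=1 ⇒ Z
Ȟ^2: (14−4)−10=0 ⇒ 0

Ȟ^0(U;F) ≅ Z^3, Ȟ^1(U;F) ≅ Z, Ȟ^2(U;F) ≅ 0


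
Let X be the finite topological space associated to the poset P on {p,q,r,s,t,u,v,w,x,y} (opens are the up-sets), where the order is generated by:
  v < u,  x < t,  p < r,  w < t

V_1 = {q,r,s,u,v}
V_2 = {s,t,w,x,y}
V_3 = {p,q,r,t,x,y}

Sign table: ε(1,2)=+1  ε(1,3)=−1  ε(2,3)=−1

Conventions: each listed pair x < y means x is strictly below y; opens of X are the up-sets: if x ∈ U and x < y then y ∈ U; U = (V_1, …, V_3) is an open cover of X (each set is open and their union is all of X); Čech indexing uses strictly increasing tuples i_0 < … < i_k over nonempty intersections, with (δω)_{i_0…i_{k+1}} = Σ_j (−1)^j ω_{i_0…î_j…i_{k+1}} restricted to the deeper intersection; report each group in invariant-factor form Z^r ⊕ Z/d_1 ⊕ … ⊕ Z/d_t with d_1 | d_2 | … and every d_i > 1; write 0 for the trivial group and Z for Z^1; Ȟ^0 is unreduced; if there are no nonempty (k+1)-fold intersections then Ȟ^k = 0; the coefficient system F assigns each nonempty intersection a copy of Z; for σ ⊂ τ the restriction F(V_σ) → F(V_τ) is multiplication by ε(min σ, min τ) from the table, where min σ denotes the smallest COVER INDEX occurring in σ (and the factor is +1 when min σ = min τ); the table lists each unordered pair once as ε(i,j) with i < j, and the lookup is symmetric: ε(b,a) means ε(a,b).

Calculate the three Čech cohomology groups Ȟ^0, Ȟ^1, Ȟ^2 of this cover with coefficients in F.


intersection data:
  V12={s} V13={q,r} V23={t,x,y}
C dims 3,3; δ0: rk 2, SNF 1^2
Ȟ^0 = (3 − 2) − 0 = 1, so Ȟ^0 ≅ Z
Ȟ^1 = (3 − 0) − 2 = 1, so Ȟ^1 ≅ Z
Ȟ^2 = (0 − 0) − 0 = 0, so Ȟ^2 ≅ 0

Ȟ^0 = Z, Ȟ^1 = Z and Ȟ^2 = 0


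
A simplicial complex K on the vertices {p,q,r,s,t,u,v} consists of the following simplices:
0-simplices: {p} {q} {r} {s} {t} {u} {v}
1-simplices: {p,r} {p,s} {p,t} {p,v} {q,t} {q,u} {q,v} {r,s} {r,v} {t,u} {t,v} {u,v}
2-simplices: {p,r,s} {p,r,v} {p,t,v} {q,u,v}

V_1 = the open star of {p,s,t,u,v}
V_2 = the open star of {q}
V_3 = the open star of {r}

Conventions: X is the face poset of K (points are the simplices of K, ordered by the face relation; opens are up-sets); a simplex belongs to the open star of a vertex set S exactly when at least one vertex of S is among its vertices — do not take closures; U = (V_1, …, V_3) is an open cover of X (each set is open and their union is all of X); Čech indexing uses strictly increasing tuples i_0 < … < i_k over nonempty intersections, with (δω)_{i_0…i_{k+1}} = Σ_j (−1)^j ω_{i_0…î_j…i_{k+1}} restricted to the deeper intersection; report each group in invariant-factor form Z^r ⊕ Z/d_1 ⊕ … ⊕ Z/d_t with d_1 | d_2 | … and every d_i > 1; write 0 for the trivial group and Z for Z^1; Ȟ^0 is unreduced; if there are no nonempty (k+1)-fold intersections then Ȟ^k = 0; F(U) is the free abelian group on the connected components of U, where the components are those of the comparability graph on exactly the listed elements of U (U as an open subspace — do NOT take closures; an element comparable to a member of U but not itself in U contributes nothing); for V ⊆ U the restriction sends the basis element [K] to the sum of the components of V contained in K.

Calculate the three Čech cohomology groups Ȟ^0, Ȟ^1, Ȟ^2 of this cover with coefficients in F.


nerve of the cover:
  V1={{p},{s},{t},{u},{v},{p,r},{p,s},{p,t},{p,v},{q,t},{q,u},{q,v},{r,s},{r,v},{t,u},{t,v},{u,v},{p,r,s},{p,r,v},{p,t,v},{q,u,v}} V2={{q},{q,t},{q,u},{q,v},{q,u,v}} V3={{r},{p,r},{r,s},{r,v},{p,r,s},{p,r,v}}
  V12={{q,t},{q,u},{q,v},{q,u,v}} V13={{p,r},{r,s},{r,v},{p,r,s},{p,r,v}}
components per intersection:
  V1: {{p},{s},{t},{u},{v},{p,r},{p,s},{p,t},{p,v},{q,t},{q,u},{q,v},{r,s},{r,v},{t,u},{t,v},{u,v},{p,r,s},{p,r,v},{p,t,v},{q,u,v}}
  V2: {{q},{q,t},{q,u},{q,v},{q,u,v}}
  V3: {{r},{p,r},{r,s},{r,v},{p,r,s},{p,r,v}}
  V12: {{q,t}} {{q,u},{q,v},{q,u,v}}
  V13: {{p,r},{r,s},{r,v},{p,r,s},{p,r,v}}
C dims 3,3; δ0: rk 2, SNF 1^2
Ȟ^0 = (3 − 2) − 0 = 1, so Ȟ^0 ≅ Z
Ȟ^1 = (3 − 0) − 2 = 1, so Ȟ^1 ≅ Z
Ȟ^2 = (0 − 0) − 0 = 0, so Ȟ^2 ≅ 0

Ȟ^0 = Z; Ȟ^1 = Z; Ȟ^2 = 0


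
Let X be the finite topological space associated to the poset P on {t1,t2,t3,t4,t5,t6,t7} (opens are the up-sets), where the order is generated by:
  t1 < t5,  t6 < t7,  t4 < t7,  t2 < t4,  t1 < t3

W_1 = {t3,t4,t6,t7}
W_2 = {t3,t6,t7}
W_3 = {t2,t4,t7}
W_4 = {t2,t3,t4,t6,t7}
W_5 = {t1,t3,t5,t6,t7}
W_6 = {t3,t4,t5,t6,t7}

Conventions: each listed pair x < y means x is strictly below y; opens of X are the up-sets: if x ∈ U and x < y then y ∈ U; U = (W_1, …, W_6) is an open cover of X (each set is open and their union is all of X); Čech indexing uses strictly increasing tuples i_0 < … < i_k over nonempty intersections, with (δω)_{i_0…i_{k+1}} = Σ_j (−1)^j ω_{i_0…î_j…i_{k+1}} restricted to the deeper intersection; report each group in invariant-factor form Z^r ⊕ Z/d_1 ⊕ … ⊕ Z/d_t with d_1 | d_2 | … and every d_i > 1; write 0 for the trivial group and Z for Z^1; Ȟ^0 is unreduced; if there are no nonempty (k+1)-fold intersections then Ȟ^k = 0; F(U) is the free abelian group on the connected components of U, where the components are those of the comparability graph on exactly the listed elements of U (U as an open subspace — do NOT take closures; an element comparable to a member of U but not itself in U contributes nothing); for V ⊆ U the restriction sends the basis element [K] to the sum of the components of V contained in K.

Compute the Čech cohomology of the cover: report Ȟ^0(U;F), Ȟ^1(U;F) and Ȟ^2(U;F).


nonempty intersections:
  W12={t3,t6,t7} W13={t4,t7} W14={t3,t4,t6,t7} W15={t3,t6,t7} W16={t3,t4,t6,t7} W23={t7} W24={t3,t6,t7} W25={t3,t6,t7} W26={t3,t6,t7} W34={t2,t4,t7} W35={t7} W36={t4,t7} W45={t3,t6,t7} W46={t3,t4,t6,t7} W56={t3,t5,t6,t7}
  W123={t7} W124={t3,t6,t7} W125={t3,t6,t7} W126={t3,t6,t7} W134={t4,t7} W135={t7} W136={t4,t7} W145={t3,t6,t7} W146={t3,t4,t6,t7} W156={t3,t6,t7} W234={t7} W235={t7} W236={t7} W245={t3,t6,t7} W246={t3,t6,t7} W256={t3,t6,t7} W345={t7} W346={t4,t7} W356={t7} W456={t3,t6,t7}
  W1234={t7} W1235={t7} W1236={t7} W1245={t3,t6,t7} W1246={t3,t6,t7} W1256={t3,t6,t7} W1345={t7} W1346={t4,t7} W1356={t7} W1456={t3,t6,t7} W2345={t7} W2346={t7} W2356={t7} W2456={t3,t6,t7} W3456={t7}
  W12345={t7} W12346={t7} W12356={t7} W12456={t3,t6,t7} W13456={t7} W23456={t7}
  W123456={t7}
components per intersection:
  W1: {t3} {t4,t6,t7}
  W2: {t3} {t6,t7}
  W3: {t2,t4,t7}
  W4: {t2,t4,t6,t7} {t3}
  W5: {t1,t3,t5} {t6,t7}
  W6: {t3} {t4,t6,t7} {t5}
  W12: {t3} {t6,t7}
  W13: {t4,t7}
  W14: {t3} {t4,t6,t7}
  W15: {t3} {t6,t7}
  W16: {t3} {t4,t6,t7}
  W23: {t7}
  W24: {t3} {t6,t7}
  W25: {t3} {t6,t7}
  W26: {t3} {t6,t7}
  W34: {t2,t4,t7}
  W35: {t7}
  W36: {t4,t7}
  W45: {t3} {t6,t7}
  W46: {t3} {t4,t6,t7}
  W56: {t3} {t5} {t6,t7}
  W123: {t7}
  W124: {t3} {t6,t7}
  W125: {t3} {t6,t7}
  W126: {t3} {t6,t7}
  W134: {t4,t7}
  W135: {t7}
  W136: {t4,t7}
  W145: {t3} {t6,t7}
  W146: {t3} {t4,t6,t7}
  W156: {t3} {t6,t7}
  W234: {t7}
  W235: {t7}
  W236: {t7}
  W245: {t3} {t6,t7}
  W246: {t3} {t6,t7}
  W256: {t3} {t6,t7}
  W345: {t7}
  W346: {t4,t7}
  W356: {t7}
  W456: {t3} {t6,t7}
  W1234: {t7}
  W1235: {t7}
  W1236: {t7}
  W1245: {t3} {t6,t7}
  W1246: {t3} {t6,t7}
  W1256: {t3} {t6,t7}
  W1345: {t7}
  W1346: {t4,t7}
  W1356: {t7}
  W1456: {t3} {t6,t7}
  W2345: {t7}
  W2346: {t7}
  W2356: {t7}
  W2456: {t3} {t6,t7}
  W3456: {t7}
  W12345: {t7}
  W12346: {t7}
  W12356: {t7}
  W12456: {t3} {t6,t7}
  W13456: {t7}
  W23456: {t7}
  W123456: {t7}
C dims 12,26,30,20; δ0: rk 10, SNF 1^10; δ1: rk 16, SNF 1^16; δ2: rk 14, SNF 1^14
Ȟ^0: (12−10)−0=2 ⇒ Z^2
Ȟ^1: (26−16)−10=0 ⇒ 0
Ȟ^2: (30−14)−16=0 ⇒ 0

Ȟ^0 ≅ Z^2, Ȟ^1 ≅ 0 and Ȟ^2 ≅ 0


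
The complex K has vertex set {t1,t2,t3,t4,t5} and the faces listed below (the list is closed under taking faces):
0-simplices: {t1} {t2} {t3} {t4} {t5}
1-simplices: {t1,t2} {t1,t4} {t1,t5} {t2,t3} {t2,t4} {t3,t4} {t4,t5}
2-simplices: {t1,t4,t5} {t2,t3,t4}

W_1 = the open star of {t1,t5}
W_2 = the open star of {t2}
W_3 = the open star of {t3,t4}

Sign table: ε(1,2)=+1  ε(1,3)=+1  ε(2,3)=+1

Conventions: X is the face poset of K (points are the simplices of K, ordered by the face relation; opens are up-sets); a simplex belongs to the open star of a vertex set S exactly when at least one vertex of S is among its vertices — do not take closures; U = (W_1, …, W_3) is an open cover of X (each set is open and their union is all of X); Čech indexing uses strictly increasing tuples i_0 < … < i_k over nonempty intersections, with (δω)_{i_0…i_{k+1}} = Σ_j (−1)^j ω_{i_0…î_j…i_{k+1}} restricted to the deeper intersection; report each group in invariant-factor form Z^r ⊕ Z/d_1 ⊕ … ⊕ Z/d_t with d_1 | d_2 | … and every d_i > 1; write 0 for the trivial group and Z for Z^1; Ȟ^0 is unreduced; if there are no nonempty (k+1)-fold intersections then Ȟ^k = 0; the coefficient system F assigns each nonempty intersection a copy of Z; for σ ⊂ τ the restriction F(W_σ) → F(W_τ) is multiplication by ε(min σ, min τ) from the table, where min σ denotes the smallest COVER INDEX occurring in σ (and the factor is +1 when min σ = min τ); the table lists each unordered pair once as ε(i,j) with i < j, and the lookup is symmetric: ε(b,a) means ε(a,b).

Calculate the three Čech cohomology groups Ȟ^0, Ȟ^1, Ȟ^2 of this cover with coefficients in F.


Ȟ^0(U;F) ≅ Z, Ȟ^1(U;F) ≅ Z and Ȟ^2(U;F) ≅ 0

nonempty overlaps:
  W1={{t1},{t5},{t1,t2},{t1,t4},{t1,t5},{t4,t5},{t1,t4,t5}} W2={{t2},{t1,t2},{t2,t3},{t2,t4},{t2,t3,t4}} W3={{t3},{t4},{t1,t4},{t2,t3},{t2,t4},{t3,t4},{t4,t5},{t1,t4,t5},{t2,t3,t4}}
  W12={{t1,t2}} W13={{t1,t4},{t4,t5},{t1,t4,t5}} W23={{t2,t3},{t2,t4},{t2,t3,t4}}
C dims 3,3; δ0: rk 2, SNF 1^2
degree 0: 3−2−0 = 1 → Ȟ^0 ≅ Z
degree 1: 3−0−2 = 1 → Ȟ^1 ≅ Z
degree 2: 0−0−0 = 0 → Ȟ^2 ≅ 0


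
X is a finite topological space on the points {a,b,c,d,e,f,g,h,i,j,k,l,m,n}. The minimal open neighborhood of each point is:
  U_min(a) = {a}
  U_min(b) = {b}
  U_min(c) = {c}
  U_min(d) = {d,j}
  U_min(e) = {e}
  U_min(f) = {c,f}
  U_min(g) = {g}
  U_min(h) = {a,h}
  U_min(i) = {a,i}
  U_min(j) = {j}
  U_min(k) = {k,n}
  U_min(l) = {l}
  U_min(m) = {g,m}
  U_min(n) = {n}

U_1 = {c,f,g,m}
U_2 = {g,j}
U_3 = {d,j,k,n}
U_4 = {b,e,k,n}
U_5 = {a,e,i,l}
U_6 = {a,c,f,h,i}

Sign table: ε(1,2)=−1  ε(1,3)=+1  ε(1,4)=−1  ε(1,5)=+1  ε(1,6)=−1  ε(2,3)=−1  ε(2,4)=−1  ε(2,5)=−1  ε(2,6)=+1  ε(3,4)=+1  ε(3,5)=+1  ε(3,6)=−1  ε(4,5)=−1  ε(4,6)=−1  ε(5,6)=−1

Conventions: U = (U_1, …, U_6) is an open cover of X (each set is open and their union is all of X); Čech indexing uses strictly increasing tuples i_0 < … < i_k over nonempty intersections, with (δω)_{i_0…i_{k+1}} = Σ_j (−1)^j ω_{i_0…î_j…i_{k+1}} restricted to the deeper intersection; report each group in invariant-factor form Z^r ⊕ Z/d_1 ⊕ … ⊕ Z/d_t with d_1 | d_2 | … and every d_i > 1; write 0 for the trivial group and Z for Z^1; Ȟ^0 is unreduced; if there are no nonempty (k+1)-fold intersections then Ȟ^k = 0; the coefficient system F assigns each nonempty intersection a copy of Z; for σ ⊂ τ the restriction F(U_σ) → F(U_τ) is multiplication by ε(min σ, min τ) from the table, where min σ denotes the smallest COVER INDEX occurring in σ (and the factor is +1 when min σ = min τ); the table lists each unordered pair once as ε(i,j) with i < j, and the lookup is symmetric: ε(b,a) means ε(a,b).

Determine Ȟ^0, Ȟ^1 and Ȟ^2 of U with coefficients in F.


nerve of the cover:
  U12={g} U16={c,f} U23={j} U34={k,n} U45={e} U56={a,i}
C dims 6,6; δ0: rk 6, SNF 1^5·2
Ȟ^0 = (6 − 6) − 0 = 0, so Ȟ^0 ≅ 0
Ȟ^1 = (6 − 0) − 6 = 0 plus torsion [2], so Ȟ^1 ≅ Z/2
Ȟ^2 = (0 − 0) − 0 = 0, so Ȟ^2 ≅ 0

Ȟ^0(U;F) ≅ 0,  Ȟ^1(U;F) ≅ Z/2,  Ȟ^2(U;F) ≅ 0


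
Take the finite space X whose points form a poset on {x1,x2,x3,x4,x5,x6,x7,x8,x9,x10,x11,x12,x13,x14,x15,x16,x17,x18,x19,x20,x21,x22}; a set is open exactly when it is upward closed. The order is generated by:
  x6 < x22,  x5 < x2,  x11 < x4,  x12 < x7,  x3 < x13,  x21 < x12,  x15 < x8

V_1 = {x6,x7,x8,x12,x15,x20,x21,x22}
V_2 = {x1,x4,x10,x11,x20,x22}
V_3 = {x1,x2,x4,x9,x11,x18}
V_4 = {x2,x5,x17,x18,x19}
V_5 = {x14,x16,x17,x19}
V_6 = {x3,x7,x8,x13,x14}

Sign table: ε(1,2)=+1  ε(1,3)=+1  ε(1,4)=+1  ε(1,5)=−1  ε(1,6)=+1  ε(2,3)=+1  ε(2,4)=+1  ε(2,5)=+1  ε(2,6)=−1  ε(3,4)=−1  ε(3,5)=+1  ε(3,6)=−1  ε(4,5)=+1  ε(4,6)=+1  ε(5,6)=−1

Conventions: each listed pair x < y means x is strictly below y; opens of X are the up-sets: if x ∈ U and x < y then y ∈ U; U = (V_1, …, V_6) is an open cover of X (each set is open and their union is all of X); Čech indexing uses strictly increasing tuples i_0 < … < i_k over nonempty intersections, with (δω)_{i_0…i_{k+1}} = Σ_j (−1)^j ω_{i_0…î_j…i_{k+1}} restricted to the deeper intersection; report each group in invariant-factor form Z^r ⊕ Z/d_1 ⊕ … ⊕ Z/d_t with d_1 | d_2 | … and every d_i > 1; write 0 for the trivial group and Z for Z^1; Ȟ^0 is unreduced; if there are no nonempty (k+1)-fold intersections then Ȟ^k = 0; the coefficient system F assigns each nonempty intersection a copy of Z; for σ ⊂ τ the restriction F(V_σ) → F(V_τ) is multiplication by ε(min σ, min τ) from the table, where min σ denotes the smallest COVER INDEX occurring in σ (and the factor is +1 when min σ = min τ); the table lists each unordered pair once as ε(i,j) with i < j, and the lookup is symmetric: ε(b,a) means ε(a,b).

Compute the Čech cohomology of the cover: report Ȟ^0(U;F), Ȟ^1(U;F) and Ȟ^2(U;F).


nonempty intersections:
  V12={x20,x22} V16={x7,x8} V23={x1,x4,x11} V34={x2,x18} V45={x17,x19} V56={x14}
C dims 6,6; δ0: rk 5, SNF 1^5
Ȟ^0: (6−5)−0=1 ⇒ Z
Ȟ^1: (6−0)−5=1 ⇒ Z
Ȟ^2: (0−0)−0=0 ⇒ 0

Ȟ^0 ≅ Z; Ȟ^1 ≅ Z; Ȟ^2 ≅ 0


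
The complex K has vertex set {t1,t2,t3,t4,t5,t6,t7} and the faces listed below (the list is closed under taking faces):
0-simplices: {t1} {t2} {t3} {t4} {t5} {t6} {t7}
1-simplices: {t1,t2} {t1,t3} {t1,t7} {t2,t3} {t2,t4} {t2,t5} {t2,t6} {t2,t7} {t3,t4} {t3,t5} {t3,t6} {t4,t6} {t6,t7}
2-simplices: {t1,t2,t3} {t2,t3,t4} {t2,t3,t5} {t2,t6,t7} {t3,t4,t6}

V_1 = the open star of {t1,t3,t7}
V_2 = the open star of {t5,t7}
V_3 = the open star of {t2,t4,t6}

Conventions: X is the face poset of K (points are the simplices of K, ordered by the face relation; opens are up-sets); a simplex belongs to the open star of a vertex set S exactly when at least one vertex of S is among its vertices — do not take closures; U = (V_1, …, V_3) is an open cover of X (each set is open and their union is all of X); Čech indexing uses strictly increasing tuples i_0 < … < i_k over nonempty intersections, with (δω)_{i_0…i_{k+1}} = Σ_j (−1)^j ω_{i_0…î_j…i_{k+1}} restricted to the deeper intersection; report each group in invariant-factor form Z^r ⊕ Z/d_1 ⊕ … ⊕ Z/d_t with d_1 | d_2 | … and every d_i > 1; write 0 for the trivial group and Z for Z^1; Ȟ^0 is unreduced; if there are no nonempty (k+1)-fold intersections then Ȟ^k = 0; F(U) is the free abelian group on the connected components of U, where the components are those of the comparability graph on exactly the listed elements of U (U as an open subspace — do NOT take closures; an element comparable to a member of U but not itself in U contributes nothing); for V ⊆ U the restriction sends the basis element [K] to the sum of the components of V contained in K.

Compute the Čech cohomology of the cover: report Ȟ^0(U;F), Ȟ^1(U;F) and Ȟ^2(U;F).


Ȟ^0(U;F) ≅ Z, Ȟ^1(U;F) ≅ Z, Ȟ^2(U;F) ≅ 0

nerve of the cover:
  V1={{t1},{t3},{t7},{t1,t2},{t1,t3},{t1,t7},{t2,t3},{t2,t7},{t3,t4},{t3,t5},{t3,t6},{t6,t7},{t1,t2,t3},{t2,t3,t4},{t2,t3,t5},{t2,t6,t7},{t3,t4,t6}} V2={{t5},{t7},{t1,t7},{t2,t5},{t2,t7},{t3,t5},{t6,t7},{t2,t3,t5},{t2,t6,t7}} V3={{t2},{t4},{t6},{t1,t2},{t2,t3},{t2,t4},{t2,t5},{t2,t6},{t2,t7},{t3,t4},{t3,t6},{t4,t6},{t6,t7},{t1,t2,t3},{t2,t3,t4},{t2,t3,t5},{t2,t6,t7},{t3,t4,t6}}
  V12={{t7},{t1,t7},{t2,t7},{t3,t5},{t6,t7},{t2,t3,t5},{t2,t6,t7}} V13={{t1,t2},{t2,t3},{t2,t7},{t3,t4},{t3,t6},{t6,t7},{t1,t2,t3},{t2,t3,t4},{t2,t3,t5},{t2,t6,t7},{t3,t4,t6}} V23={{t2,t5},{t2,t7},{t6,t7},{t2,t3,t5},{t2,t6,t7}}
  V123={{t2,t7},{t6,t7},{t2,t3,t5},{t2,t6,t7}}
components per intersection:
  V1: {{t1},{t3},{t7},{t1,t2},{t1,t3},{t1,t7},{t2,t3},{t2,t7},{t3,t4},{t3,t5},{t3,t6},{t6,t7},{t1,t2,t3},{t2,t3,t4},{t2,t3,t5},{t2,t6,t7},{t3,t4,t6}}
  V2: {{t5},{t2,t5},{t3,t5},{t2,t3,t5}} {{t7},{t1,t7},{t2,t7},{t6,t7},{t2,t6,t7}}
  V3: {{t2},{t4},{t6},{t1,t2},{t2,t3},{t2,t4},{t2,t5},{t2,t6},{t2,t7},{t3,t4},{t3,t6},{t4,t6},{t6,t7},{t1,t2,t3},{t2,t3,t4},{t2,t3,t5},{t2,t6,t7},{t3,t4,t6}}
  V12: {{t7},{t1,t7},{t2,t7},{t6,t7},{t2,t6,t7}} {{t3,t5},{t2,t3,t5}}
  V13: {{t1,t2},{t2,t3},{t3,t4},{t3,t6},{t1,t2,t3},{t2,t3,t4},{t2,t3,t5},{t3,t4,t6}} {{t2,t7},{t6,t7},{t2,t6,t7}}
  V23: {{t2,t5},{t2,t3,t5}} {{t2,t7},{t6,t7},{t2,t6,t7}}
  V123: {{t2,t7},{t6,t7},{t2,t6,t7}} {{t2,t3,t5}}
C dims 4,6,2; δ0: rk 3, SNF 1^3; δ1: rk 2, SNF 1^2
Ȟ^0 = (4 − 3) − 0 = 1, so Ȟ^0 ≅ Z
Ȟ^1 = (6 − 2) − 3 = 1, so Ȟ^1 ≅ Z
Ȟ^2 = (2 − 0) − 2 = 0, so Ȟ^2 ≅ 0


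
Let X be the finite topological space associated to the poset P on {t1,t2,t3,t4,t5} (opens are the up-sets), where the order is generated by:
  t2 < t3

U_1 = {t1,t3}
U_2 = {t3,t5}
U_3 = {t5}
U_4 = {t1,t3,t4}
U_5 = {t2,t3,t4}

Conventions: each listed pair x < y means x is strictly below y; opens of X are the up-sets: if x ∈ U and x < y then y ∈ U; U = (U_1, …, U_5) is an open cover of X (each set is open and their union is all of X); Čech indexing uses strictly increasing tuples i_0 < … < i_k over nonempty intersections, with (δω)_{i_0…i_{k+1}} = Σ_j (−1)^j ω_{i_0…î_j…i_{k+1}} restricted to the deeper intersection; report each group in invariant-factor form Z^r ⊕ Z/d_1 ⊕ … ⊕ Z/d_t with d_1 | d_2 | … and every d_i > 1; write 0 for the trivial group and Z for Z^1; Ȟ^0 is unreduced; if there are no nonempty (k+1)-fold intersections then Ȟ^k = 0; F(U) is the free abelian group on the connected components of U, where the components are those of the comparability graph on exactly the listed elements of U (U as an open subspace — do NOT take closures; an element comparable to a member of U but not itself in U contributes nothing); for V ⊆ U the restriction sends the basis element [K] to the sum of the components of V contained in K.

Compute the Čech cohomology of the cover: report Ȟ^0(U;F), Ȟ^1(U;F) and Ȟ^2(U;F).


Ȟ^0(U;F) ≅ Z^4; Ȟ^1(U;F) ≅ 0; Ȟ^2(U;F) ≅ 0

cover nerve:
  U12={t3} U14={t1,t3} U15={t3} U23={t5} U24={t3} U25={t3} U45={t3,t4}
  U124={t3} U125={t3} U145={t3} U245={t3}
  U1245={t3}
components per intersection:
  U1: {t1} {t3}
  U2: {t3} {t5}
  U3: {t5}
  U4: {t1} {t3} {t4}
  U5: {t2,t3} {t4}
  U12: {t3}
  U14: {t1} {t3}
  U15: {t3}
  U23: {t5}
  U24: {t3}
  U25: {t3}
  U45: {t3} {t4}
  U124: {t3}
  U125: {t3}
  U145: {t3}
  U245: {t3}
  U1245: {t3}
C dims 10,9,4,1; δ0: rk 6, SNF 1^6; δ1: rk 3, SNF 1^3; δ2: rk 1, SNF 1^1
Ȟ^0: (10−6)−0=4 ⇒ Z^4
Ȟ^1: (9−3)−6=0 ⇒ 0
Ȟ^2: (4−1)−3=0 ⇒ 0


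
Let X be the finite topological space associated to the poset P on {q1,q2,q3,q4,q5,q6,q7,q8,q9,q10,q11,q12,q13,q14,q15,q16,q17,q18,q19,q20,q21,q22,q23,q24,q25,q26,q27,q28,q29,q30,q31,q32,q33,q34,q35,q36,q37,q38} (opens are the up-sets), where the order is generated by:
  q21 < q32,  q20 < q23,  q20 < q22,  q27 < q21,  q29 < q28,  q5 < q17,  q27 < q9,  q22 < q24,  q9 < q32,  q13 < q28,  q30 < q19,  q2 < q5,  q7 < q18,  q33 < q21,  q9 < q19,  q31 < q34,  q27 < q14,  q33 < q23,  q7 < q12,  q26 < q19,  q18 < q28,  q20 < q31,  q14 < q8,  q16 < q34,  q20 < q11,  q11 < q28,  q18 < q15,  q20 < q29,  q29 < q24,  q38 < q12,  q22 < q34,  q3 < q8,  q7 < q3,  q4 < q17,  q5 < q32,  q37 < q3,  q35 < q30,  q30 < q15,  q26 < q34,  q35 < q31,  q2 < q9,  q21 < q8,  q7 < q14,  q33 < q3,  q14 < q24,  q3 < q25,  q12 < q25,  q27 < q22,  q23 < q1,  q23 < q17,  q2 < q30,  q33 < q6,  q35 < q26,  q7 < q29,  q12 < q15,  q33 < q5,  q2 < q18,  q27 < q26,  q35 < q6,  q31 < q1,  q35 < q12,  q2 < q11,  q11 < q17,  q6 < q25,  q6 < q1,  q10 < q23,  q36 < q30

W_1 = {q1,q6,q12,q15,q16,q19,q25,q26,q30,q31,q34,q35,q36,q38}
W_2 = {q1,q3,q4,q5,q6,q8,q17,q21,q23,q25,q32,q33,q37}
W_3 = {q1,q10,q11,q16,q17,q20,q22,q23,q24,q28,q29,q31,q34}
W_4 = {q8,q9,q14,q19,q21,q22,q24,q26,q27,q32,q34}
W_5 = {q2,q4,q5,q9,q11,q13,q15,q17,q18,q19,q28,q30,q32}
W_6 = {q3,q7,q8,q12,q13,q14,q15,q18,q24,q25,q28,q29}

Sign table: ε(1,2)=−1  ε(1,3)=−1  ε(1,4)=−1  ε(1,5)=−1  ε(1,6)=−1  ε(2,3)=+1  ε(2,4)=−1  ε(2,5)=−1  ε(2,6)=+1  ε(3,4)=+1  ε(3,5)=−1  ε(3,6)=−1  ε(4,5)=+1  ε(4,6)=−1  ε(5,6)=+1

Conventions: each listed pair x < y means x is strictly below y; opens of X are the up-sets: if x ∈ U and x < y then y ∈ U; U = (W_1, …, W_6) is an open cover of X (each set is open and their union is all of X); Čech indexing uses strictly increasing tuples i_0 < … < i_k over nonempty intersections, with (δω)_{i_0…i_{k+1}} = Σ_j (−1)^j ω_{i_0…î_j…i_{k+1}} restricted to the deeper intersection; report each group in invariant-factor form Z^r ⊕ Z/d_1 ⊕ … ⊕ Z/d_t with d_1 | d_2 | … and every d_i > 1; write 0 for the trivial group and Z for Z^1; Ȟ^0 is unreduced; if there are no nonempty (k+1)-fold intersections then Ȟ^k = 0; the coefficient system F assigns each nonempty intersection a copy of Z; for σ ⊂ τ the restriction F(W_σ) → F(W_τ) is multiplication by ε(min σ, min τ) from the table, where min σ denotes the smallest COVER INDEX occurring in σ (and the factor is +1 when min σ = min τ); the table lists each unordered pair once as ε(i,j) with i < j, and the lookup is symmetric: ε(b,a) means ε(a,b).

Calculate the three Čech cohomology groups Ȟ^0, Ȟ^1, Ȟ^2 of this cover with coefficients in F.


nerve simplices:
  W12={q1,q6,q25} W13={q1,q16,q31,q34} W14={q19,q26,q34} W15={q15,q19,q30} W16={q12,q15,q25} W23={q1,q17,q23} W24={q8,q21,q32} W25={q4,q5,q17,q32} W26={q3,q8,q25} W34={q22,q24,q34} W35={q11,q17,q28} W36={q24,q28,q29} W45={q9,q19,q32} W46={q8,q14,q24} W56={q13,q15,q18,q28}
  W123={q1} W126={q25} W134={q34} W145={q19} W156={q15} W235={q17} W245={q32} W246={q8} W346={q24} W356={q28}
C dims 6,15,10; δ0: rk 6, SNF 1^5·2; δ1: rk 9, SNF 1^9
degree 0: 6−6−0 = 0 → Ȟ^0 ≅ 0
degree 1: 15−9−6 = 0 plus torsion [2] → Ȟ^1 ≅ Z/2
degree 2: 10−0−9 = 1 → Ȟ^2 ≅ Z

Ȟ^0 ≅ 0, Ȟ^1 ≅ Z/2, Ȟ^2 ≅ Z


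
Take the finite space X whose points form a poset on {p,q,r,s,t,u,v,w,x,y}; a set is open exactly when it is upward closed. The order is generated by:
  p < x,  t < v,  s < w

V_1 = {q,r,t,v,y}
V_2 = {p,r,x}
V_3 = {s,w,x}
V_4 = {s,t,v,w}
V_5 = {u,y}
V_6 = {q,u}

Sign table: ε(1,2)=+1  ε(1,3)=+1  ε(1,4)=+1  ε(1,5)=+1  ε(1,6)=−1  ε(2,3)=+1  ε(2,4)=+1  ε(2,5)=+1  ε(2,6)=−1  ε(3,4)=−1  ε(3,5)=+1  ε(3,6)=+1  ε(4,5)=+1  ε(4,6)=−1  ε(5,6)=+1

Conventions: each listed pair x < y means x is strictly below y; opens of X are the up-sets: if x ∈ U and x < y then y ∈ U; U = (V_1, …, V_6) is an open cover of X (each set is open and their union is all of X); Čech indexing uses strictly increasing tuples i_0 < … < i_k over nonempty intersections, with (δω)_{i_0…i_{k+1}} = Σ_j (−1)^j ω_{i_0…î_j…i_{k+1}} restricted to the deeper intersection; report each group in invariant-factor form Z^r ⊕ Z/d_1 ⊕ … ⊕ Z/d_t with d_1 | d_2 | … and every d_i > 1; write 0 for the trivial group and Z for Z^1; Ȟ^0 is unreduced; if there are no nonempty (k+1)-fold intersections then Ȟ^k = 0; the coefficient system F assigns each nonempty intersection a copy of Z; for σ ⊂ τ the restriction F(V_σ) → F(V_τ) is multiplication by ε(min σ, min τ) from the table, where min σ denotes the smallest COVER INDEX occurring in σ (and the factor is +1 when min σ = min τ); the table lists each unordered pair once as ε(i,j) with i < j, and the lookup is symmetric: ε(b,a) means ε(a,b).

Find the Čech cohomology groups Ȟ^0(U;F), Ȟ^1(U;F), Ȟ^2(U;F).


intersection data:
  V12={r} V14={t,v} V15={y} V16={q} V23={x} V34={s,w} V56={u}
C dims 6,7; δ0: rk 6, SNF 1^5·2
Ȟ^0 = (6 − 6) − 0 = 0, so Ȟ^0 ≅ 0
Ȟ^1 = (7 − 0) − 6 = 1 plus torsion [2], so Ȟ^1 ≅ Z ⊕ Z/2
Ȟ^2 = (0 − 0) − 0 = 0, so Ȟ^2 ≅ 0

Ȟ^0(U;F) ≅ 0; Ȟ^1(U;F) ≅ Z ⊕ Z/2; Ȟ^2(U;F) ≅ 0


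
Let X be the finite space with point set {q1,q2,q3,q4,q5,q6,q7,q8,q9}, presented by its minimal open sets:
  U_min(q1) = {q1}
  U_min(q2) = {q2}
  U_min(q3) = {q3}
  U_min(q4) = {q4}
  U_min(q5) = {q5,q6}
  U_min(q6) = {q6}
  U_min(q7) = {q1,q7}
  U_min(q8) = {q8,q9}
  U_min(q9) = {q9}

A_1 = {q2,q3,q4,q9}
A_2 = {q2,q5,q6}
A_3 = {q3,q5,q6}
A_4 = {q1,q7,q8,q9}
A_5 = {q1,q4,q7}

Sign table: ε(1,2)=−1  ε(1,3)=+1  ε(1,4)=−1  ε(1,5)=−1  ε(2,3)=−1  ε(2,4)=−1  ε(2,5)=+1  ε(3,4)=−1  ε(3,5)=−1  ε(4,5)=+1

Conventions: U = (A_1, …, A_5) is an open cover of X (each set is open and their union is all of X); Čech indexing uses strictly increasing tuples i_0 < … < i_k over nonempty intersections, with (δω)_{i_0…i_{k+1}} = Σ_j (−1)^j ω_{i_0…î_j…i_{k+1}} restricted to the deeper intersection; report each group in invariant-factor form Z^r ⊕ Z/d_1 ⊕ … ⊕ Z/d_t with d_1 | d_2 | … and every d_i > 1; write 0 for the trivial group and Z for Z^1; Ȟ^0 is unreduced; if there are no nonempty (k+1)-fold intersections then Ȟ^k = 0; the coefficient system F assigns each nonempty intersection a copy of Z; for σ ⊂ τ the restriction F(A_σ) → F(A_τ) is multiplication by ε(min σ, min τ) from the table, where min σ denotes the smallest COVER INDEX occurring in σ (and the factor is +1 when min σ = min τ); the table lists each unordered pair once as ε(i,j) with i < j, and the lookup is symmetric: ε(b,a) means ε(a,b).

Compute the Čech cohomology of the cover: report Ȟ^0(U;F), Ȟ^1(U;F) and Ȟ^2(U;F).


intersection data:
  A12={q2} A13={q3} A14={q9} A15={q4} A23={q5,q6} A45={q1,q7}
C dims 5,6; δ0: rk 4, SNF 1^4
Ȟ^0 = (5 − 4) − 0 = 1, so Ȟ^0 ≅ Z
Ȟ^1 = (6 − 0) − 4 = 2, so Ȟ^1 ≅ Z^2
Ȟ^2 = (0 − 0) − 0 = 0, so Ȟ^2 ≅ 0

Ȟ^0 ≅ Z; Ȟ^1 ≅ Z^2; Ȟ^2 ≅ 0


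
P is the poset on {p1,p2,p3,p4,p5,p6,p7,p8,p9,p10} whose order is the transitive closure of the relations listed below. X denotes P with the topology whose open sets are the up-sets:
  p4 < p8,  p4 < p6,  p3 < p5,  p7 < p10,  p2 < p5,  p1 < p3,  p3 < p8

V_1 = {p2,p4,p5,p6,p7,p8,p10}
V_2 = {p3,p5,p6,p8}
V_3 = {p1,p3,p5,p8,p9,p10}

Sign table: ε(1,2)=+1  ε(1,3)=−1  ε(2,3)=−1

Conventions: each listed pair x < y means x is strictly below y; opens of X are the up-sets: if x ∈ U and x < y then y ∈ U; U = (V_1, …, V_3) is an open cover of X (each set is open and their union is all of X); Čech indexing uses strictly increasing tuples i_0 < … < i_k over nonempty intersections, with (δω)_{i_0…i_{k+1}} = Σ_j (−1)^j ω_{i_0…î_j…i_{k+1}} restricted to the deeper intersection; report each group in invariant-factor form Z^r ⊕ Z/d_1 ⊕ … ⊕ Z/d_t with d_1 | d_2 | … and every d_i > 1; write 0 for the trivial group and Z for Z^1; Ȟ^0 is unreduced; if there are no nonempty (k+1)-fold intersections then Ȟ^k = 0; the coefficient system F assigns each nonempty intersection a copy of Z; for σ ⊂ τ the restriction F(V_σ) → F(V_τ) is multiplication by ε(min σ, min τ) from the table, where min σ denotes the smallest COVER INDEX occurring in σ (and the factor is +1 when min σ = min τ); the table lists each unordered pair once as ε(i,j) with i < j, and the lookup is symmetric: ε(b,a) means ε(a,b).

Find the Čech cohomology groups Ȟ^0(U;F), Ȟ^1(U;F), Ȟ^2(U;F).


nerve simplices:
  V12={p5,p6,p8} V13={p5,p8,p10} V23={p3,p5,p8}
  V123={p5,p8}
C dims 3,3,1; δ0: rk 2, SNF 1^2; δ1: rk 1, SNF 1^1
degree 0: 3−2−0 = 1 → Ȟ^0 ≅ Z
degree 1: 3−1−2 = 0 → Ȟ^1 ≅ 0
degree 2: 1−0−1 = 0 → Ȟ^2 ≅ 0

Ȟ^0 ≅ Z,  Ȟ^1 ≅ 0,  Ȟ^2 ≅ 0


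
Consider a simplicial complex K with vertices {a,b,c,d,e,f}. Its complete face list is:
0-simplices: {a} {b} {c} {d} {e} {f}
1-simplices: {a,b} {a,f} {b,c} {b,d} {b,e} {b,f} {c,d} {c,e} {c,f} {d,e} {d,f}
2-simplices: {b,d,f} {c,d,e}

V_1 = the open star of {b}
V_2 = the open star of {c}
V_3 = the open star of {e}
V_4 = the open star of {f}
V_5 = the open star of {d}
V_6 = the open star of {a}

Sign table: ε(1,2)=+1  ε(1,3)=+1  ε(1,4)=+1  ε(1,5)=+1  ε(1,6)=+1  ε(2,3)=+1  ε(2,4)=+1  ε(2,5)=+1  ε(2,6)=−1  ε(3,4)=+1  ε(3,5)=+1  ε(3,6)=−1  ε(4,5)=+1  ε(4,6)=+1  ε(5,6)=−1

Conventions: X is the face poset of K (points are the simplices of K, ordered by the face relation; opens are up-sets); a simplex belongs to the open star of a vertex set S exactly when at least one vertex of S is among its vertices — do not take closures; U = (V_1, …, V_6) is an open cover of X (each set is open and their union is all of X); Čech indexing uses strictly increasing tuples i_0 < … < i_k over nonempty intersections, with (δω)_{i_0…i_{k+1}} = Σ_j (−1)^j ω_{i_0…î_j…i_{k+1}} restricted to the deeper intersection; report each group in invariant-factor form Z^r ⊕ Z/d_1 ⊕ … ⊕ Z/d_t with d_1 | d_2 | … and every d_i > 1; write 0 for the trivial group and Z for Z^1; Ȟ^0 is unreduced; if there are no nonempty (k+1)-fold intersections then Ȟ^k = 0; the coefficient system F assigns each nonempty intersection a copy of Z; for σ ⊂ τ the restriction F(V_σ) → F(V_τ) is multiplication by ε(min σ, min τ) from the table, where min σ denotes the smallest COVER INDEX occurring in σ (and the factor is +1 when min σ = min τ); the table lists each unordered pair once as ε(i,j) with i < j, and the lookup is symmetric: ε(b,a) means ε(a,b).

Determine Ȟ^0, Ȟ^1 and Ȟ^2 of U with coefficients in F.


nonempty overlaps:
  V1={{b},{a,b},{b,c},{b,d},{b,e},{b,f},{b,d,f}} V2={{c},{b,c},{c,d},{c,e},{c,f},{c,d,e}} V3={{e},{b,e},{c,e},{d,e},{c,d,e}} V4={{f},{a,f},{b,f},{c,f},{d,f},{b,d,f}} V5={{d},{b,d},{c,d},{d,e},{d,f},{b,d,f},{c,d,e}} V6={{a},{a,b},{a,f}}
  V12={{b,c}} V13={{b,e}} V14={{b,f},{b,d,f}} V15={{b,d},{b,d,f}} V16={{a,b}} V23={{c,e},{c,d,e}} V24={{c,f}} V25={{c,d},{c,d,e}} V35={{d,e},{c,d,e}} V45={{d,f},{b,d,f}} V46={{a,f}}
  V145={{b,d,f}} V235={{c,d,e}}
C dims 6,11,2; δ0: rk 5, SNF 1^5; δ1: rk 2, SNF 1^2
degree 0: 6−5−0 = 1 → Ȟ^0 ≅ Z
degree 1: 11−2−5 = 4 → Ȟ^1 ≅ Z^4
degree 2: 2−0−2 = 0 → Ȟ^2 ≅ 0

Ȟ^0 = Z, Ȟ^1 = Z^4 and Ȟ^2 = 0


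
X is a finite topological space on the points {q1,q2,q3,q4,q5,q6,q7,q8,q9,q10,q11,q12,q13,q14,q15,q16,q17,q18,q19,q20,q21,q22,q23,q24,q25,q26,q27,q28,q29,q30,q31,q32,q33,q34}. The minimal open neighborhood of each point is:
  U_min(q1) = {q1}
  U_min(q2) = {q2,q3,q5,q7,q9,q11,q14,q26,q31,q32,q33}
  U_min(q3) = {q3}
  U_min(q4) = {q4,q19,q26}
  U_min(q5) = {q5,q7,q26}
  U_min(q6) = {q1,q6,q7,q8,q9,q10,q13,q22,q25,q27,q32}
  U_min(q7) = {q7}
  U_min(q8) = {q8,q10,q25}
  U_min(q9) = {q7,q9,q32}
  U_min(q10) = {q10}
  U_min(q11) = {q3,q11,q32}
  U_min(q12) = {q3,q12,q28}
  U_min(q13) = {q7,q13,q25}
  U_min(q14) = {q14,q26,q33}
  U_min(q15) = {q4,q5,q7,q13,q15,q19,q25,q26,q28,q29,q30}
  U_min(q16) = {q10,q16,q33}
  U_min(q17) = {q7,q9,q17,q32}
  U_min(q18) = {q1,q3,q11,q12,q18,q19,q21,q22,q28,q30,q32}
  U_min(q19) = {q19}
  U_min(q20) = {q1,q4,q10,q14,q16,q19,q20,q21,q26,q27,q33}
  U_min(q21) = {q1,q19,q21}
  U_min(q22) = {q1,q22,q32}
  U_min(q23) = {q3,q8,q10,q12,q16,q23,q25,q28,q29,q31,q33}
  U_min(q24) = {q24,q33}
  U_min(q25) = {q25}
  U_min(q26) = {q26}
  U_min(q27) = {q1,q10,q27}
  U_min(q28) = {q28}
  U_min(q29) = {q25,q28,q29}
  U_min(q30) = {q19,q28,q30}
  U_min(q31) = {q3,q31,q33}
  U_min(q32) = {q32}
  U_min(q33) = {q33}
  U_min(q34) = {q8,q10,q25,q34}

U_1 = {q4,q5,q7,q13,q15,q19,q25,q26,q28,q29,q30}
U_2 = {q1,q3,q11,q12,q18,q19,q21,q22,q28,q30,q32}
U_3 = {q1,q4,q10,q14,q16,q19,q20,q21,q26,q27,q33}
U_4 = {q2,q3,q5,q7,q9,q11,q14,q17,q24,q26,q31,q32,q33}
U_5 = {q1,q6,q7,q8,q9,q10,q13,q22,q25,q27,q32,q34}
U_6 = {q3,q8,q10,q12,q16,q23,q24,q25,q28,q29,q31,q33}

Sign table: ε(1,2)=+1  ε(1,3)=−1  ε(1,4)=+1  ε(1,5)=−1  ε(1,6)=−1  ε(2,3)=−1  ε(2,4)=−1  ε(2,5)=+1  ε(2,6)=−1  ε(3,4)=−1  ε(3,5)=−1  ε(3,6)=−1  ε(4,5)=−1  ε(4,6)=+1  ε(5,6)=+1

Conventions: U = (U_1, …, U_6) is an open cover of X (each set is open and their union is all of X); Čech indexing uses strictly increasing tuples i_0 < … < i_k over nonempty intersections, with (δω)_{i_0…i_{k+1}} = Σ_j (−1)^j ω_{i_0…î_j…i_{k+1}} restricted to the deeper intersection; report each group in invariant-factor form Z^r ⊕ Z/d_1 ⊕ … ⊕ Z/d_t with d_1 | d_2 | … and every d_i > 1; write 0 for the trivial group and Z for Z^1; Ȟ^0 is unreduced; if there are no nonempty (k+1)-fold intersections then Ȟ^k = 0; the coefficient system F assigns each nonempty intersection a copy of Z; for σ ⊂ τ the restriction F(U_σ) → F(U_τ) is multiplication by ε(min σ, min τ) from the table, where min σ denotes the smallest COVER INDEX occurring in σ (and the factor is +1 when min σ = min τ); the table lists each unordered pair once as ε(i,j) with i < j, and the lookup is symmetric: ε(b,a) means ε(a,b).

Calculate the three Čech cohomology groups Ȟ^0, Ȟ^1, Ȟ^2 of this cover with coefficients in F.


Ȟ^0 = 0,  Ȟ^1 = Z/2,  Ȟ^2 = Z

nonempty intersections:
  U12={q19,q28,q30} U13={q4,q19,q26} U14={q5,q7,q26} U15={q7,q13,q25} U16={q25,q28,q29} U23={q1,q19,q21} U24={q3,q11,q32} U25={q1,q22,q32} U26={q3,q12,q28} U34={q14,q26,q33} U35={q1,q10,q27} U36={q10,q16,q33} U45={q7,q9,q32} U46={q3,q24,q31,q33} U56={q8,q10,q25}
  U123={q19} U126={q28} U134={q26} U145={q7} U156={q25} U235={q1} U245={q32} U246={q3} U346={q33} U356={q10}
C dims 6,15,10; δ0: rk 6, SNF 1^5·2; δ1: rk 9, SNF 1^9
Ȟ^0: (6−6)−0=0 ⇒ 0
Ȟ^1: (15−9)−6=0 plus torsion [2] ⇒ Z/2
Ȟ^2: (10−0)−9=1 ⇒ Z
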